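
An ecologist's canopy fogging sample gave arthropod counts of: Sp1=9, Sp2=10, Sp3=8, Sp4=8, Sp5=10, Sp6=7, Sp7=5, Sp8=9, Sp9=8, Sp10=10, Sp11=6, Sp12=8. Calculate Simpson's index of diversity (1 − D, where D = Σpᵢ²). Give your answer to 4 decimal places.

0.9138

Total N = 9+10+8+8+10+7+5+9+8+10+6+8 = 98, so the proportions are 0.091837, 0.102041, 0.081633, 0.081633, 0.102041, 0.071429, 0.05102, 0.091837, 0.081633, 0.102041, 0.061224, 0.081633 (working shown to 6 dp, full precision carried).
D = 0.091837² + 0.102041² + 0.081633² + 0.081633² + 0.102041² + 0.071429² + 0.05102² + 0.091837² + 0.081633² + 0.102041² + 0.061224² + 0.081633² = 0.008434 + 0.010412 + 0.006664 + 0.006664 + 0.010412 + 0.005102 + 0.002603 + 0.008434 + 0.006664 + 0.010412 + 0.003748 + 0.006664 = 0.086214.
So 1 − D = 0.913786, i.e. 0.9138 to 4 decimal places.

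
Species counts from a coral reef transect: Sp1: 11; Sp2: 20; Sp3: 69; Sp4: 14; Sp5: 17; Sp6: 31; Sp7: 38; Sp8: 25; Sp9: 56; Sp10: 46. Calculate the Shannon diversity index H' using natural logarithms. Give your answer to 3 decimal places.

Total N = 11+20+69+14+17+31+38+25+56+46 = 327, so the proportions are 0.03364, 0.06116, 0.21101, 0.04281, 0.05199, 0.0948, 0.11621, 0.07645, 0.17125, 0.14067 (working shown to 5 dp, full precision carried).
Each pᵢ ln pᵢ term: 0.03364×(-3.39206)=-0.11411, 0.06116×(-2.79423)=-0.17090, 0.21101×(-1.55585)=-0.32830, 0.04281×(-3.15090)=-0.13490, 0.05199×(-2.95675)=-0.15371, 0.0948×(-2.35597)=-0.22335, 0.11621×(-2.15237)=-0.25012, 0.07645×(-2.57108)=-0.19657, 0.17125×(-1.76461)=-0.30220, 0.14067×(-1.96132)=-0.27590.
Sum = -2.15006, so H' = 2.150.

2.150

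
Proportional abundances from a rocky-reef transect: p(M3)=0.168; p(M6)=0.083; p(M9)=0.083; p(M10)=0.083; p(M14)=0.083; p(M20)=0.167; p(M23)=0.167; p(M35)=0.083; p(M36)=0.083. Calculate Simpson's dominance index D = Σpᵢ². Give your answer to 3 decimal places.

0.125

D = 0.168² + 0.083² + 0.083² + 0.083² + 0.083² + 0.167² + 0.167² + 0.083² + 0.083² = 0.02822 + 0.00689 + 0.00689 + 0.00689 + 0.00689 + 0.02789 + 0.02789 + 0.00689 + 0.00689 = 0.12534 (working shown to 5 dp, full precision carried).
To 3 decimal places, D = 0.125.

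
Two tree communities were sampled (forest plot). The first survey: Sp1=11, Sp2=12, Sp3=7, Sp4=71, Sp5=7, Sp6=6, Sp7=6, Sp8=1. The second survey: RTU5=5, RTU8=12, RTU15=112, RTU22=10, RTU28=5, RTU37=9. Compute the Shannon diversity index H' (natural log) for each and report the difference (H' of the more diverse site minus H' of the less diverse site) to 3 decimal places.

0.431

The first survey: N=121, proportions 0.09091, 0.09917, 0.05785, 0.58678, 0.05785, 0.04959, 0.04959, 0.00826, giving H' = 1.42728 (working shown to 5 dp, full precision carried).
The second survey: N=153, proportions 0.03268, 0.07843, 0.73203, 0.06536, 0.03268, 0.05882, giving H' = 0.99654.
Difference = |1.42728 − 0.99654| = 0.43074, i.e. 0.431 to 3 decimal places.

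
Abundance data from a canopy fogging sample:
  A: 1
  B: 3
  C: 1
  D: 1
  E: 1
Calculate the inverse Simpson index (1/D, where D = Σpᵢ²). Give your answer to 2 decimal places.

Total N = 1+3+1+1+1 = 7, so the proportions are 0.142857, 0.428571, 0.142857, 0.142857, 0.142857 (working shown to 6 dp, full precision carried).
D = 0.142857² + 0.428571² + 0.142857² + 0.142857² + 0.142857² = 0.020408 + 0.183673 + 0.020408 + 0.020408 + 0.020408 = 0.265306.
So 1/D = 3.7692, i.e. 3.77 to 2 decimal places.

3.77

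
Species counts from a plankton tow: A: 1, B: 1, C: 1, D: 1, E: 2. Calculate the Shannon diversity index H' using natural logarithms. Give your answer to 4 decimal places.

Total N = 1+1+1+1+2 = 6, so the proportions are 0.166667, 0.166667, 0.166667, 0.166667, 0.333333 (working shown to 6 dp, full precision carried).
Each pᵢ ln pᵢ term: 0.166667×(-1.791759)=-0.298627, 0.166667×(-1.791759)=-0.298627, 0.166667×(-1.791759)=-0.298627, 0.166667×(-1.791759)=-0.298627, 0.333333×(-1.098612)=-0.366204.
Sum = -1.560710, so H' = 1.5607.

1.5607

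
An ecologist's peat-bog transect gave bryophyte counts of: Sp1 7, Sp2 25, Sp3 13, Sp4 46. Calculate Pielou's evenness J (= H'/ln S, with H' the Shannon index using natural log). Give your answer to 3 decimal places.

Total N = 7+25+13+46 = 91, so the proportions are 0.07692, 0.27473, 0.14286, 0.50549 (working shown to 5 dp, full precision carried).
H' = −Σ pᵢ ln pᵢ = −((-0.19730) + (-0.35494) + (-0.27799) + (-0.34486)) = 1.17509.
With S = 4 species, ln S = 1.38629, so J = 1.17509/1.38629 = 0.84765, i.e. 0.848 to 3 decimal places.

0.848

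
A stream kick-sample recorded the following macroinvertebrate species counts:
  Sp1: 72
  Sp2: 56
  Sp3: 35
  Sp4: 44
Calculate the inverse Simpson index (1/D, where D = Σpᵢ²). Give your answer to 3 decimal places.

Total N = 72+56+35+44 = 207, so the proportions are 0.3478261, 0.2705314, 0.1690821, 0.2125604 (working shown to 7 dp, full precision carried).
D = 0.3478261² + 0.2705314² + 0.1690821² + 0.2125604² = 0.1209830 + 0.0731872 + 0.0285888 + 0.0451819 = 0.2679409.
So 1/D = 3.73217, i.e. 3.732 to 3 decimal places.

3.732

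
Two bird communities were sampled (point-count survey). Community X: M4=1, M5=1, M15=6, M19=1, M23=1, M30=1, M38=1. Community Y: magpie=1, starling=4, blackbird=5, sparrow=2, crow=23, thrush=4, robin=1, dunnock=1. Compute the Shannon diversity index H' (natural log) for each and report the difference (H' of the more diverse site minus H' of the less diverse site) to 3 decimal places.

0.135

Community X: N=12, proportions 0.083333, 0.083333, 0.5, 0.083333, 0.083333, 0.083333, 0.083333, giving H' = 1.589027 (working shown to 6 dp, full precision carried).
Community Y: N=41, proportions 0.02439, 0.097561, 0.121951, 0.04878, 0.560976, 0.097561, 0.02439, 0.02439, giving H' = 1.454055.
Difference = |1.589027 − 1.454055| = 0.134972, i.e. 0.135 to 3 decimal places.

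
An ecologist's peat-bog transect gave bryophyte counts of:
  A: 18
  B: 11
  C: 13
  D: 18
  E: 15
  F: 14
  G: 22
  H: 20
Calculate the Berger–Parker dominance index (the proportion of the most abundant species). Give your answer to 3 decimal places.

Total N = 18+11+13+18+15+14+22+20 = 131, so the proportions are 0.1374, 0.08397, 0.09924, 0.1374, 0.1145, 0.10687, 0.16794, 0.15267 (working shown to 5 dp, full precision carried).
The largest proportion is 0.16794, i.e. d = 0.168 to 3 decimal places.

0.168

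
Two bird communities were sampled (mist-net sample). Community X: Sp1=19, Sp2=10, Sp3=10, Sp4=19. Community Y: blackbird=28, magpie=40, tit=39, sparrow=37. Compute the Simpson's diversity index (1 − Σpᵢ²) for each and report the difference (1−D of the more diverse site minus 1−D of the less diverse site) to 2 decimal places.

0.02

Community X: N=58, proportions 0.32759, 0.17241, 0.17241, 0.32759, giving 1−D = 0.72592 (working shown to 5 dp, full precision carried).
Community Y: N=144, proportions 0.19444, 0.27778, 0.27083, 0.25694, giving 1−D = 0.74566.
Difference = |0.72592 − 0.74566| = 0.01974, i.e. 0.02 to 2 decimal places.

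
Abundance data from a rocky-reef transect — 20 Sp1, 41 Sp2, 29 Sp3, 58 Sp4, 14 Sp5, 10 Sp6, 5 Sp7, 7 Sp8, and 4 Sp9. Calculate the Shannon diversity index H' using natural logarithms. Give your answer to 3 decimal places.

Total N = 20+41+29+58+14+10+5+7+4 = 188, so the proportions are 0.10638, 0.21809, 0.15426, 0.30851, 0.07447, 0.05319, 0.0266, 0.03723, 0.02128 (working shown to 5 dp, full precision carried).
Each pᵢ ln pᵢ term: 0.10638×(-2.24071)=-0.23837, 0.21809×(-1.52287)=-0.33212, 0.15426×(-1.86915)=-0.28833, 0.30851×(-1.17600)=-0.36281, 0.07447×(-2.59738)=-0.19342, 0.05319×(-2.93386)=-0.15606, 0.0266×(-3.62700)=-0.09646, 0.03723×(-3.29053)=-0.12252, 0.02128×(-3.85015)=-0.08192.
Sum = -1.87200, so H' = 1.872.

1.872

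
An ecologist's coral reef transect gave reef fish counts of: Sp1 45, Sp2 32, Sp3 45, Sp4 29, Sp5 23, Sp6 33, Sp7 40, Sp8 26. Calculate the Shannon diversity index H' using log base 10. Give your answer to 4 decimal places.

Total N = 45+32+45+29+23+33+40+26 = 273, so the proportions are 0.164835, 0.117216, 0.164835, 0.106227, 0.084249, 0.120879, 0.14652, 0.095238 (working shown to 6 dp, full precision carried).
Each pᵢ log₁₀ pᵢ term: 0.164835×(-0.782950)=-0.129058, 0.117216×(-0.931013)=-0.109130, 0.164835×(-0.782950)=-0.129058, 0.106227×(-0.973765)=-0.103440, 0.084249×(-1.074435)=-0.090520, 0.120879×(-0.917649)=-0.110925, 0.14652×(-0.834103)=-0.122213, 0.095238×(-1.021189)=-0.097256.
Sum = -0.891599, so H' = 0.8916.

0.8916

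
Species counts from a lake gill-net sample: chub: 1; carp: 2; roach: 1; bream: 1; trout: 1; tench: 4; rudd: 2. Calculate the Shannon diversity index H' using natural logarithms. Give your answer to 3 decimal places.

Total N = 1+2+1+1+1+4+2 = 12, so the proportions are 0.08333, 0.16667, 0.08333, 0.08333, 0.08333, 0.33333, 0.16667 (working shown to 5 dp, full precision carried).
Each pᵢ ln pᵢ term: 0.08333×(-2.48491)=-0.20708, 0.16667×(-1.79176)=-0.29863, 0.08333×(-2.48491)=-0.20708, 0.08333×(-2.48491)=-0.20708, 0.08333×(-2.48491)=-0.20708, 0.33333×(-1.09861)=-0.36620, 0.16667×(-1.79176)=-0.29863.
Sum = -1.79176, so H' = 1.792.

1.792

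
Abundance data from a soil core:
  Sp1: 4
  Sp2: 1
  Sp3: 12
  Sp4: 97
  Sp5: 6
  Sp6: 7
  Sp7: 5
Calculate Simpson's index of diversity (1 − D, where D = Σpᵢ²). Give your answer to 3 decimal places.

Total N = 4+1+12+97+6+7+5 = 132, so the proportions are 0.0303, 0.00758, 0.09091, 0.73485, 0.04545, 0.05303, 0.03788 (working shown to 5 dp, full precision carried).
D = 0.0303² + 0.00758² + 0.09091² + 0.73485² + 0.04545² + 0.05303² + 0.03788² = 0.00092 + 0.00006 + 0.00826 + 0.54000 + 0.00207 + 0.00281 + 0.00143 = 0.55556.
So 1 − D = 0.44444, i.e. 0.444 to 3 decimal places.

0.444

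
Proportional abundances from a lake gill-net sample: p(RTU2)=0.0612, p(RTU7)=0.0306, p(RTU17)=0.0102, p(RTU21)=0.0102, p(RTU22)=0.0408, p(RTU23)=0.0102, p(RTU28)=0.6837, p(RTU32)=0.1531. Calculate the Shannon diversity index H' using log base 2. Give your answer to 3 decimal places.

Each pᵢ log₂ pᵢ term (working shown to 5 dp, full precision carried): 0.0612×(-4.03032)=-0.24666, 0.0306×(-5.03032)=-0.15393, 0.0102×(-6.61529)=-0.06748, 0.0102×(-6.61529)=-0.06748, 0.0408×(-4.61529)=-0.18830, 0.0102×(-6.61529)=-0.06748, 0.6837×(-0.54856)=-0.37505, 0.1531×(-2.70745)=-0.41451.
Sum = -1.58088, so H' = 1.581.

1.581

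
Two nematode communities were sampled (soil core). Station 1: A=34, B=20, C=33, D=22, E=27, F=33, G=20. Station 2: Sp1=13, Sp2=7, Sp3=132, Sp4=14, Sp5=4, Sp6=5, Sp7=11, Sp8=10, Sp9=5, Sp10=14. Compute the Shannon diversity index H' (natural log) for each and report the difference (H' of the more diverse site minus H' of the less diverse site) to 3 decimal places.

0.441

Station 1: N=189, proportions 0.17989, 0.10582, 0.1746, 0.1164, 0.14286, 0.1746, 0.10582, giving H' = 1.92172 (working shown to 5 dp, full precision carried).
Station 2: N=215, proportions 0.06047, 0.03256, 0.61395, 0.06512, 0.0186, 0.02326, 0.05116, 0.04651, 0.02326, 0.06512, giving H' = 1.48026.
Difference = |1.92172 − 1.48026| = 0.44146, i.e. 0.441 to 3 decimal places.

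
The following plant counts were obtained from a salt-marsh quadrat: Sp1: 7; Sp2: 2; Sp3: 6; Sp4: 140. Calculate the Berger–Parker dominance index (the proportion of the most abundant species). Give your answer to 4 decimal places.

0.9032

Total N = 7+2+6+140 = 155, so the proportions are 0.045161, 0.012903, 0.03871, 0.903226 (working shown to 6 dp, full precision carried).
The largest proportion is 0.903226, i.e. d = 0.9032 to 4 decimal places.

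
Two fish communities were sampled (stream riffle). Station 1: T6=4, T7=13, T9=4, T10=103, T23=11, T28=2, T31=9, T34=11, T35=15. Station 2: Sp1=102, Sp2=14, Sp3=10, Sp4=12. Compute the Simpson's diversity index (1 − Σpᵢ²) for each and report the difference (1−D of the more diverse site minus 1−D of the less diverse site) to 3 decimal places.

0.185

Station 1: N=172, proportions 0.02326, 0.07558, 0.02326, 0.59884, 0.06395, 0.01163, 0.05233, 0.06395, 0.08721, giving 1−D = 0.61594 (working shown to 5 dp, full precision carried).
Station 2: N=138, proportions 0.73913, 0.10145, 0.07246, 0.08696, giving 1−D = 0.43058.
Difference = |0.61594 − 0.43058| = 0.18536, i.e. 0.185 to 3 decimal places.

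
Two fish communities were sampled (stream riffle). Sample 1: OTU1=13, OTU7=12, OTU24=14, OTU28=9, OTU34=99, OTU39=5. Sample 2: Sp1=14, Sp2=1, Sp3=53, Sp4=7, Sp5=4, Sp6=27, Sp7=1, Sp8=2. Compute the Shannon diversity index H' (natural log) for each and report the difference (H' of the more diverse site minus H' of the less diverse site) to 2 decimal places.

Sample 1: N=152, proportions 0.0855, 0.0789, 0.0921, 0.0592, 0.6513, 0.0329, giving H' = 1.1893 (working shown to 4 dp, full precision carried).
Sample 2: N=109, proportions 0.1284, 0.0092, 0.4862, 0.0642, 0.0367, 0.2477, 0.0092, 0.0183, giving H' = 1.4169.
Difference = |1.1893 − 1.4169| = 0.2276, i.e. 0.23 to 2 decimal places.

0.23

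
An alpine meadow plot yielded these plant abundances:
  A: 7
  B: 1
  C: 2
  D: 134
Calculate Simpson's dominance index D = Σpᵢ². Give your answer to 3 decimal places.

Total N = 7+1+2+134 = 144, so the proportions are 0.04861, 0.00694, 0.01389, 0.93056 (working shown to 5 dp, full precision carried).
D = 0.04861² + 0.00694² + 0.01389² + 0.93056² = 0.00236 + 0.00005 + 0.00019 + 0.86593 = 0.86854.
To 3 decimal places, D = 0.869.

0.869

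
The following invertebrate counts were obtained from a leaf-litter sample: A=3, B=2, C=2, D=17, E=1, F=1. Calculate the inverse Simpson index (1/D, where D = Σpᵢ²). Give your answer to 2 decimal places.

2.19

Total N = 3+2+2+17+1+1 = 26, so the proportions are 0.11538, 0.07692, 0.07692, 0.65385, 0.03846, 0.03846 (working shown to 5 dp, full precision carried).
D = 0.11538² + 0.07692² + 0.07692² + 0.65385² + 0.03846² + 0.03846² = 0.01331 + 0.00592 + 0.00592 + 0.42751 + 0.00148 + 0.00148 = 0.45562.
So 1/D = 2.1948, i.e. 2.19 to 2 decimal places.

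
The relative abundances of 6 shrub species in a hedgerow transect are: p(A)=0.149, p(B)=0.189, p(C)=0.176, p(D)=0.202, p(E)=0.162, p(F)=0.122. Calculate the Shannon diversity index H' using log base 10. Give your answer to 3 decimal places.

0.773

Each pᵢ log₁₀ pᵢ term (working shown to 5 dp, full precision carried): 0.149×(-0.82681)=-0.12320, 0.189×(-0.72354)=-0.13675, 0.176×(-0.75449)=-0.13279, 0.202×(-0.69465)=-0.14032, 0.162×(-0.79048)=-0.12806, 0.122×(-0.91364)=-0.11146.
Sum = -0.77258, so H' = 0.773.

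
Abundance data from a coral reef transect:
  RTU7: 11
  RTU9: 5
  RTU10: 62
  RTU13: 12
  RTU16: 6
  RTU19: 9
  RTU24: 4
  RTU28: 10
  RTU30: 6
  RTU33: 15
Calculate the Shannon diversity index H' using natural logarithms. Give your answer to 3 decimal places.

Total N = 11+5+62+12+6+9+4+10+6+15 = 140, so the proportions are 0.07857, 0.03571, 0.44286, 0.08571, 0.04286, 0.06429, 0.02857, 0.07143, 0.04286, 0.10714 (working shown to 5 dp, full precision carried).
Each pᵢ ln pᵢ term: 0.07857×(-2.54375)=-0.19987, 0.03571×(-3.33220)=-0.11901, 0.44286×(-0.81451)=-0.36071, 0.08571×(-2.45674)=-0.21058, 0.04286×(-3.14988)=-0.13499, 0.06429×(-2.74442)=-0.17643, 0.02857×(-3.55535)=-0.10158, 0.07143×(-2.63906)=-0.18850, 0.04286×(-3.14988)=-0.13499, 0.10714×(-2.23359)=-0.23931.
Sum = -1.86598, so H' = 1.866.

1.866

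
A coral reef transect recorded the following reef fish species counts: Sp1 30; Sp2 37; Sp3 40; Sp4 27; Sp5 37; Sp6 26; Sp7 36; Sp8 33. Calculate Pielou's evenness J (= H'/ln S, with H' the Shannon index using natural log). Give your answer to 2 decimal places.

Total N = 30+37+40+27+37+26+36+33 = 266, so the proportions are 0.1128, 0.1391, 0.1504, 0.1015, 0.1391, 0.0977, 0.1353, 0.1241 (working shown to 4 dp, full precision carried).
H' = −Σ pᵢ ln pᵢ = −((-0.2461) + (-0.2744) + (-0.2849) + (-0.2322) + (-0.2744) + (-0.2273) + (-0.2707) + (-0.2589)) = 2.0689.
With S = 8 species, ln S = 2.0794, so J = 2.0689/2.0794 = 0.9949, i.e. 0.99 to 2 decimal places.

0.99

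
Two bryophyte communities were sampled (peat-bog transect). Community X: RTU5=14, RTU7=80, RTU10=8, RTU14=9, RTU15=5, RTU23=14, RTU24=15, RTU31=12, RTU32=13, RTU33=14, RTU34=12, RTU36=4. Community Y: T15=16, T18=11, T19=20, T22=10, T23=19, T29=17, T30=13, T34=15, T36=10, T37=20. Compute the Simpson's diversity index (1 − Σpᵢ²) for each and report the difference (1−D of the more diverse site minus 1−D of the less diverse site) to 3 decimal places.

Community X: N=200, proportions 0.07, 0.4, 0.04, 0.045, 0.025, 0.07, 0.075, 0.06, 0.065, 0.07, 0.06, 0.02, giving 1−D = 0.80360 (working shown to 5 dp, full precision carried).
Community Y: N=151, proportions 0.10596, 0.07285, 0.13245, 0.06623, 0.12583, 0.11258, 0.08609, 0.09934, 0.06623, 0.13245, giving 1−D = 0.89382.
Difference = |0.80360 − 0.89382| = 0.09022, i.e. 0.090 to 3 decimal places.

0.090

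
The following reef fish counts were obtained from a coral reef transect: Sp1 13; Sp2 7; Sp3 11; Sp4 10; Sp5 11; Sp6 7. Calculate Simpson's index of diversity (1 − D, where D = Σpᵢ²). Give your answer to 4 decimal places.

Total N = 13+7+11+10+11+7 = 59, so the proportions are 0.220339, 0.118644, 0.186441, 0.169492, 0.186441, 0.118644 (working shown to 6 dp, full precision carried).
D = 0.220339² + 0.118644² + 0.186441² + 0.169492² + 0.186441² + 0.118644² = 0.048549 + 0.014076 + 0.034760 + 0.028727 + 0.034760 + 0.014076 = 0.174950.
So 1 − D = 0.825050, i.e. 0.8251 to 4 decimal places.

0.8251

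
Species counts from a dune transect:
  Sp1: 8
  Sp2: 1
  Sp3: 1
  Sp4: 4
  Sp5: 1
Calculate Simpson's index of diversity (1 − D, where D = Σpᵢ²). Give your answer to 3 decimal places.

0.631

Total N = 8+1+1+4+1 = 15, so the proportions are 0.53333, 0.06667, 0.06667, 0.26667, 0.06667 (working shown to 5 dp, full precision carried).
D = 0.53333² + 0.06667² + 0.06667² + 0.26667² + 0.06667² = 0.28444 + 0.00444 + 0.00444 + 0.07111 + 0.00444 = 0.36889.
So 1 − D = 0.63111, i.e. 0.631 to 3 decimal places.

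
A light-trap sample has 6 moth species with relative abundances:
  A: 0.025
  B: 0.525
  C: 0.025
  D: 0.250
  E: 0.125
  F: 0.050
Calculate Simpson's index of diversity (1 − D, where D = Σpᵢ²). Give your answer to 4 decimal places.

0.6425

D = 0.025² + 0.525² + 0.025² + 0.25² + 0.125² + 0.05² = 0.000625 + 0.275625 + 0.000625 + 0.062500 + 0.015625 + 0.002500 = 0.357500 (working shown to 6 dp, full precision carried).
So 1 − D = 0.642500, i.e. 0.6425 to 4 decimal places.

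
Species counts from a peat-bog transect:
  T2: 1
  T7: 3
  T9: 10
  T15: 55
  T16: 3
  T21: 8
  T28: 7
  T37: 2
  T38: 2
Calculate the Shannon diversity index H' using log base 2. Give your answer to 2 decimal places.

Total N = 1+3+10+55+3+8+7+2+2 = 91, so the proportions are 0.011, 0.033, 0.1099, 0.6044, 0.033, 0.0879, 0.0769, 0.022, 0.022 (working shown to 4 dp, full precision carried).
Each pᵢ log₂ pᵢ term: 0.011×(-6.5078)=-0.0715, 0.033×(-4.9228)=-0.1623, 0.1099×(-3.1859)=-0.3501, 0.6044×(-0.7264)=-0.4391, 0.033×(-4.9228)=-0.1623, 0.0879×(-3.5078)=-0.3084, 0.0769×(-3.7004)=-0.2846, 0.022×(-5.5078)=-0.1211, 0.022×(-5.5078)=-0.1211.
Sum = -2.0204, so H' = 2.02.

2.02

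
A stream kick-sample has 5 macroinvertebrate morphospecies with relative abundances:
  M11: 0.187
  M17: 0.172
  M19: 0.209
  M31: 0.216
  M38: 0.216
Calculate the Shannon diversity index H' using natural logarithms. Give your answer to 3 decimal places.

1.606

Each pᵢ ln pᵢ term (working shown to 5 dp, full precision carried): 0.187×(-1.67665)=-0.31353, 0.172×(-1.76026)=-0.30276, 0.209×(-1.56542)=-0.32717, 0.216×(-1.53248)=-0.33102, 0.216×(-1.53248)=-0.33102.
Sum = -1.60550, so H' = 1.606.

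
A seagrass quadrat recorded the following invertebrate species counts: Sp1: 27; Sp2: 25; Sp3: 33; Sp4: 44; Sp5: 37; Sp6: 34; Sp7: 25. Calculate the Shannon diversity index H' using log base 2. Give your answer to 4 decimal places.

2.7783

Total N = 27+25+33+44+37+34+25 = 225, so the proportions are 0.12, 0.111111, 0.146667, 0.195556, 0.164444, 0.151111, 0.111111 (working shown to 6 dp, full precision carried).
Each pᵢ log₂ pᵢ term: 0.12×(-3.058894)=-0.367067, 0.111111×(-3.169925)=-0.352214, 0.146667×(-2.769387)=-0.406177, 0.195556×(-2.354350)=-0.460406, 0.164444×(-2.604328)=-0.428267, 0.151111×(-2.726318)=-0.411977, 0.111111×(-3.169925)=-0.352214.
Sum = -2.778322, so H' = 2.7783.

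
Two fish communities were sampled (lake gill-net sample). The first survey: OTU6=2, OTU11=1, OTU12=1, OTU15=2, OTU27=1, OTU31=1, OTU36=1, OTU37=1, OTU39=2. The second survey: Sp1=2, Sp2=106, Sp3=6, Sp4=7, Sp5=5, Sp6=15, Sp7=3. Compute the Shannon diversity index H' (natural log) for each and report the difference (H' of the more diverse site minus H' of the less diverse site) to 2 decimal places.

The first survey: N=12, proportions 0.166667, 0.083333, 0.083333, 0.166667, 0.083333, 0.083333, 0.083333, 0.083333, 0.166667, giving H' = 2.138333 (working shown to 6 dp, full precision carried).
The second survey: N=144, proportions 0.013889, 0.736111, 0.041667, 0.048611, 0.034722, 0.104167, 0.020833, giving H' = 0.997268.
Difference = |2.138333 − 0.997268| = 1.141065, i.e. 1.14 to 2 decimal places.

1.14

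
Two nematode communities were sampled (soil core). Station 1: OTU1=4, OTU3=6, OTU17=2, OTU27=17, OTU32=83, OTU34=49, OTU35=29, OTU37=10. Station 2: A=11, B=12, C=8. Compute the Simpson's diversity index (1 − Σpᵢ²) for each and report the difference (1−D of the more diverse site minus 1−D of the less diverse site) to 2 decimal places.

Station 1: N=200, proportions 0.02, 0.03, 0.01, 0.085, 0.415, 0.245, 0.145, 0.05, giving 1−D = 0.7356 (working shown to 4 dp, full precision carried).
Station 2: N=31, proportions 0.3548, 0.3871, 0.2581, giving 1−D = 0.6576.
Difference = |0.7356 − 0.6576| = 0.0780, i.e. 0.08 to 2 decimal places.

0.08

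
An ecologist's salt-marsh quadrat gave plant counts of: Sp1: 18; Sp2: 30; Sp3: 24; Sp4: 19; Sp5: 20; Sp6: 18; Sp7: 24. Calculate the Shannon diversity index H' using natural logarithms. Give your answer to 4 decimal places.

Total N = 18+30+24+19+20+18+24 = 153, so the proportions are 0.117647, 0.196078, 0.156863, 0.124183, 0.130719, 0.117647, 0.156863 (working shown to 6 dp, full precision carried).
Each pᵢ ln pᵢ term: 0.117647×(-2.140066)=-0.251772, 0.196078×(-1.629241)=-0.319459, 0.156863×(-1.852384)=-0.290570, 0.124183×(-2.085999)=-0.259046, 0.130719×(-2.034706)=-0.265975, 0.117647×(-2.140066)=-0.251772, 0.156863×(-1.852384)=-0.290570.
Sum = -1.929164, so H' = 1.9292.

1.9292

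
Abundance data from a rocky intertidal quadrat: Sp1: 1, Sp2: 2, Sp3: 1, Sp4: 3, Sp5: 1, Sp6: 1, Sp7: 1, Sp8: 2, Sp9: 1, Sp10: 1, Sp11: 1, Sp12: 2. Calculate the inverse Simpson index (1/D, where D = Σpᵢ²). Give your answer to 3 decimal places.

9.966

Total N = 1+2+1+3+1+1+1+2+1+1+1+2 = 17, so the proportions are 0.0588235, 0.1176471, 0.0588235, 0.1764706, 0.0588235, 0.0588235, 0.0588235, 0.1176471, 0.0588235, 0.0588235, 0.0588235, 0.1176471 (working shown to 7 dp, full precision carried).
D = 0.0588235² + 0.1176471² + 0.0588235² + 0.1764706² + 0.0588235² + 0.0588235² + 0.0588235² + 0.1176471² + 0.0588235² + 0.0588235² + 0.0588235² + 0.1176471² = 0.0034602 + 0.0138408 + 0.0034602 + 0.0311419 + 0.0034602 + 0.0034602 + 0.0034602 + 0.0138408 + 0.0034602 + 0.0034602 + 0.0034602 + 0.0138408 = 0.1003460.
So 1/D = 9.96552, i.e. 9.966 to 3 decimal places.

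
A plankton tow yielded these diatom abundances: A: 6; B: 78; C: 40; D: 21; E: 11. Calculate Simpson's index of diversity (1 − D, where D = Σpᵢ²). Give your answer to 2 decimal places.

Total N = 6+78+40+21+11 = 156, so the proportions are 0.0385, 0.5, 0.2564, 0.1346, 0.0705 (working shown to 4 dp, full precision carried).
D = 0.0385² + 0.5² + 0.2564² + 0.1346² + 0.0705² = 0.0015 + 0.2500 + 0.0657 + 0.0181 + 0.0050 = 0.3403.
So 1 − D = 0.6597, i.e. 0.66 to 2 decimal places.

0.66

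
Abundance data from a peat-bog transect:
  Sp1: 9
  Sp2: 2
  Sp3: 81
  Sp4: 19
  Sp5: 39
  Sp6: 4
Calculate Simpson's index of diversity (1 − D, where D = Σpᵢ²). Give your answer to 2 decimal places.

Total N = 9+2+81+19+39+4 = 154, so the proportions are 0.0584, 0.013, 0.526, 0.1234, 0.2532, 0.026 (working shown to 4 dp, full precision carried).
D = 0.0584² + 0.013² + 0.526² + 0.1234² + 0.2532² + 0.026² = 0.0034 + 0.0002 + 0.2766 + 0.0152 + 0.0641 + 0.0007 = 0.3603.
So 1 − D = 0.6397, i.e. 0.64 to 2 decimal places.

0.64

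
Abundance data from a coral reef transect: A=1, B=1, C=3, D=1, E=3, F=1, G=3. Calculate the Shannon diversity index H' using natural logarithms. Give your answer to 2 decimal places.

Total N = 1+1+3+1+3+1+3 = 13, so the proportions are 0.0769, 0.0769, 0.2308, 0.0769, 0.2308, 0.0769, 0.2308 (working shown to 4 dp, full precision carried).
Each pᵢ ln pᵢ term: 0.0769×(-2.5649)=-0.1973, 0.0769×(-2.5649)=-0.1973, 0.2308×(-1.4663)=-0.3384, 0.0769×(-2.5649)=-0.1973, 0.2308×(-1.4663)=-0.3384, 0.0769×(-2.5649)=-0.1973, 0.2308×(-1.4663)=-0.3384.
Sum = -1.8044, so H' = 1.80.

1.80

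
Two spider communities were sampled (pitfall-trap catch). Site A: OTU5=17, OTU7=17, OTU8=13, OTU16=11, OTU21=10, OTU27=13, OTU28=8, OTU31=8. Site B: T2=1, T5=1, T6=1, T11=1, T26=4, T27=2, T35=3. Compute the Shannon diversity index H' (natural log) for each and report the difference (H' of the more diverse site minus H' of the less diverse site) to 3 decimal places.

0.264

Site A: N=97, proportions 0.175258, 0.175258, 0.134021, 0.113402, 0.103093, 0.134021, 0.082474, 0.082474, giving H' = 2.041807 (working shown to 6 dp, full precision carried).
Site B: N=13, proportions 0.076923, 0.076923, 0.076923, 0.076923, 0.307692, 0.153846, 0.230769, giving H' = 1.778233.
Difference = |2.041807 − 1.778233| = 0.263574, i.e. 0.264 to 3 decimal places.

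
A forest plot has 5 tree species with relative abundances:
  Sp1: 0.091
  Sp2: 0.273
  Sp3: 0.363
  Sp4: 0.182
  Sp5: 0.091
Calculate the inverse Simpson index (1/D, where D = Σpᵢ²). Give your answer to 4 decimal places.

D = 0.091² + 0.273² + 0.363² + 0.182² + 0.091² = 0.00828100 + 0.07452900 + 0.13176900 + 0.03312400 + 0.00828100 = 0.25598400 (working shown to 8 dp, full precision carried).
So 1/D = 3.906494, i.e. 3.9065 to 4 decimal places.

3.9065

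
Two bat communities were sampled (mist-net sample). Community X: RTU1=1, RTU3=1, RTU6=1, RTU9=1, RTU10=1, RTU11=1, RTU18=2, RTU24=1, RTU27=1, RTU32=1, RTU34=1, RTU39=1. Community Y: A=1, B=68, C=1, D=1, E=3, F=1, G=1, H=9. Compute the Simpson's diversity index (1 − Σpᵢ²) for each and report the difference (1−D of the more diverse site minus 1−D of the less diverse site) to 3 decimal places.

Community X: N=13, proportions 0.07692, 0.07692, 0.07692, 0.07692, 0.07692, 0.07692, 0.15385, 0.07692, 0.07692, 0.07692, 0.07692, 0.07692, giving 1−D = 0.91124 (working shown to 5 dp, full precision carried).
Community Y: N=85, proportions 0.01176, 0.8, 0.01176, 0.01176, 0.03529, 0.01176, 0.01176, 0.10588, giving 1−D = 0.34685.
Difference = |0.91124 − 0.34685| = 0.56439, i.e. 0.564 to 3 decimal places.

0.564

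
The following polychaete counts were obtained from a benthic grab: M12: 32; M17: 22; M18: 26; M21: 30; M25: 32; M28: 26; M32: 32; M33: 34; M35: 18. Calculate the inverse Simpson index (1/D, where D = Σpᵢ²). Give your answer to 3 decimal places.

Total N = 32+22+26+30+32+26+32+34+18 = 252, so the proportions are 0.12698413, 0.08730159, 0.1031746, 0.11904762, 0.12698413, 0.1031746, 0.12698413, 0.13492063, 0.07142857 (working shown to 8 dp, full precision carried).
D = 0.12698413² + 0.08730159² + 0.1031746² + 0.11904762² + 0.12698413² + 0.1031746² + 0.12698413² + 0.13492063² + 0.07142857² = 0.01612497 + 0.00762157 + 0.01064500 + 0.01417234 + 0.01612497 + 0.01064500 + 0.01612497 + 0.01820358 + 0.00510204 = 0.11476442.
So 1/D = 8.713502, i.e. 8.714 to 3 decimal places.

8.714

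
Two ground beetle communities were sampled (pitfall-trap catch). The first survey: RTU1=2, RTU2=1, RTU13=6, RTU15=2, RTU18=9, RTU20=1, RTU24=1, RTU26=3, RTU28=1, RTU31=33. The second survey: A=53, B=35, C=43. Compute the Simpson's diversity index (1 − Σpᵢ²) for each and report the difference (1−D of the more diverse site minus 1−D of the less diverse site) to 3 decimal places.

The first survey: N=59, proportions 0.0339, 0.01695, 0.10169, 0.0339, 0.15254, 0.01695, 0.01695, 0.05085, 0.01695, 0.55932, giving 1−D = 0.64752 (working shown to 5 dp, full precision carried).
The second survey: N=131, proportions 0.40458, 0.26718, 0.32824, giving 1−D = 0.65719.
Difference = |0.64752 − 0.65719| = 0.00967, i.e. 0.010 to 3 decimal places.

0.010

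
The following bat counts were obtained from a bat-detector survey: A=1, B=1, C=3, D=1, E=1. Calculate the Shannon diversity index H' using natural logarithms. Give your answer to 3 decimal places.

Total N = 1+1+3+1+1 = 7, so the proportions are 0.14286, 0.14286, 0.42857, 0.14286, 0.14286 (working shown to 5 dp, full precision carried).
Each pᵢ ln pᵢ term: 0.14286×(-1.94591)=-0.27799, 0.14286×(-1.94591)=-0.27799, 0.42857×(-0.84730)=-0.36313, 0.14286×(-1.94591)=-0.27799, 0.14286×(-1.94591)=-0.27799.
Sum = -1.47508, so H' = 1.475.

1.475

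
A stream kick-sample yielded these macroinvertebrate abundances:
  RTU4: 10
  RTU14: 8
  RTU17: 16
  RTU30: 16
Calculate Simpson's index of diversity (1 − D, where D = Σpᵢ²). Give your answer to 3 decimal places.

Total N = 10+8+16+16 = 50, so the proportions are 0.2, 0.16, 0.32, 0.32 (working shown to 5 dp, full precision carried).
D = 0.2² + 0.16² + 0.32² + 0.32² = 0.04000 + 0.02560 + 0.10240 + 0.10240 = 0.27040.
So 1 − D = 0.72960, i.e. 0.730 to 3 decimal places.

0.730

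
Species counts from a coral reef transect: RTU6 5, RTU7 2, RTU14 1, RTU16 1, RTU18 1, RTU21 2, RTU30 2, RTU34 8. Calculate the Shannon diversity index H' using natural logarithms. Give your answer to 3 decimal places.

1.780

Total N = 5+2+1+1+1+2+2+8 = 22, so the proportions are 0.22727, 0.09091, 0.04545, 0.04545, 0.04545, 0.09091, 0.09091, 0.36364 (working shown to 5 dp, full precision carried).
Each pᵢ ln pᵢ term: 0.22727×(-1.48160)=-0.33673, 0.09091×(-2.39790)=-0.21799, 0.04545×(-3.09104)=-0.14050, 0.04545×(-3.09104)=-0.14050, 0.04545×(-3.09104)=-0.14050, 0.09091×(-2.39790)=-0.21799, 0.09091×(-2.39790)=-0.21799, 0.36364×(-1.01160)=-0.36785.
Sum = -1.78006, so H' = 1.780.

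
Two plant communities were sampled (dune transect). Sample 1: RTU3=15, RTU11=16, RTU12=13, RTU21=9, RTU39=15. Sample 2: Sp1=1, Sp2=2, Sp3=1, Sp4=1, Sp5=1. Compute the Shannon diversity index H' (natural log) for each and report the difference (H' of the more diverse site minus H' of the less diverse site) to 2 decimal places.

0.03

Sample 1: N=68, proportions 0.2206, 0.2353, 0.1912, 0.1324, 0.2206, giving H' = 1.5912 (working shown to 4 dp, full precision carried).
Sample 2: N=6, proportions 0.1667, 0.3333, 0.1667, 0.1667, 0.1667, giving H' = 1.5607.
Difference = |1.5912 − 1.5607| = 0.0305, i.e. 0.03 to 2 decimal places.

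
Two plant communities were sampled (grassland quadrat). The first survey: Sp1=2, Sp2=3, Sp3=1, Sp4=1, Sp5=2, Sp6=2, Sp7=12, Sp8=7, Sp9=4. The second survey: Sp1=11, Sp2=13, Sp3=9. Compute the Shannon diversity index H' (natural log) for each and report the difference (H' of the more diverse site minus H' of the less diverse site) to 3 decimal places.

0.779

The first survey: N=34, proportions 0.058824, 0.088235, 0.029412, 0.029412, 0.058824, 0.058824, 0.352941, 0.205882, 0.117647, giving H' = 1.866356 (working shown to 6 dp, full precision carried).
The second survey: N=33, proportions 0.333333, 0.393939, 0.272727, giving H' = 1.087531.
Difference = |1.866356 − 1.087531| = 0.778825, i.e. 0.779 to 3 decimal places.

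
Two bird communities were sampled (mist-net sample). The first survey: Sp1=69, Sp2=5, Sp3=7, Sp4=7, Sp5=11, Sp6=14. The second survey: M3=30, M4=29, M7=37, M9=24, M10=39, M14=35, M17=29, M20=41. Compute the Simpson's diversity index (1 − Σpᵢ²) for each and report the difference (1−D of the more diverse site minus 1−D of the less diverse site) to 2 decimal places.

0.28

The first survey: N=113, proportions 0.6106, 0.0442, 0.0619, 0.0619, 0.0973, 0.1239, giving 1−D = 0.5927 (working shown to 4 dp, full precision carried).
The second survey: N=264, proportions 0.1136, 0.1098, 0.1402, 0.0909, 0.1477, 0.1326, 0.1098, 0.1553, giving 1−D = 0.8715.
Difference = |0.5927 − 0.8715| = 0.2788, i.e. 0.28 to 2 decimal places.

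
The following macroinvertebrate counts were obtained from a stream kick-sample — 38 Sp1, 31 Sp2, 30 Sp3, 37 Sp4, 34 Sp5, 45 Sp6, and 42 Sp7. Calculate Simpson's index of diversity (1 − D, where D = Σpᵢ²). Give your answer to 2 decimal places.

0.85

Total N = 38+31+30+37+34+45+42 = 257, so the proportions are 0.1479, 0.1206, 0.1167, 0.144, 0.1323, 0.1751, 0.1634 (working shown to 4 dp, full precision carried).
D = 0.1479² + 0.1206² + 0.1167² + 0.144² + 0.1323² + 0.1751² + 0.1634² = 0.0219 + 0.0145 + 0.0136 + 0.0207 + 0.0175 + 0.0307 + 0.0267 = 0.1456.
So 1 − D = 0.8544, i.e. 0.85 to 2 decimal places.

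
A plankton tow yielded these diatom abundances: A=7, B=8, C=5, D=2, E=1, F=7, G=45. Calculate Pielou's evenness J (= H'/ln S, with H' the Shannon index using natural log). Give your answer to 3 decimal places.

Total N = 7+8+5+2+1+7+45 = 75, so the proportions are 0.09333, 0.10667, 0.06667, 0.02667, 0.01333, 0.09333, 0.6 (working shown to 5 dp, full precision carried).
H' = −Σ pᵢ ln pᵢ = −((-0.22135) + (-0.23872) + (-0.18054) + (-0.09665) + (-0.05757) + (-0.22135) + (-0.30650)) = 1.32267.
With S = 7 species, ln S = 1.94591, so J = 1.32267/1.94591 = 0.67972, i.e. 0.680 to 3 decimal places.

0.680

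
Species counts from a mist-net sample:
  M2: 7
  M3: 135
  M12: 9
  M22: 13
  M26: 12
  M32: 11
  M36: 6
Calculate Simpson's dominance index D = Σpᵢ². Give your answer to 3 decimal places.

0.505

Total N = 7+135+9+13+12+11+6 = 193, so the proportions are 0.03627, 0.69948, 0.04663, 0.06736, 0.06218, 0.05699, 0.03109 (working shown to 5 dp, full precision carried).
D = 0.03627² + 0.69948² + 0.04663² + 0.06736² + 0.06218² + 0.05699² + 0.03109² = 0.00132 + 0.48927 + 0.00217 + 0.00454 + 0.00387 + 0.00325 + 0.00097 = 0.50538.
To 3 decimal places, D = 0.505.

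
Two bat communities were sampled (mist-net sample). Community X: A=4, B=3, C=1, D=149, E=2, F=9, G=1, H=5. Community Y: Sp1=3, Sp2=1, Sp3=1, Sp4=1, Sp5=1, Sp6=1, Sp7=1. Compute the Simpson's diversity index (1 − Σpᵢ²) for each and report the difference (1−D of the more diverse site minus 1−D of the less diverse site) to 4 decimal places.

Community X: N=174, proportions 0.022989, 0.017241, 0.005747, 0.856322, 0.011494, 0.051724, 0.005747, 0.028736, giving 1−D = 0.262188 (working shown to 6 dp, full precision carried).
Community Y: N=9, proportions 0.333333, 0.111111, 0.111111, 0.111111, 0.111111, 0.111111, 0.111111, giving 1−D = 0.814815.
Difference = |0.262188 − 0.814815| = 0.552627, i.e. 0.5526 to 4 decimal places.

0.5526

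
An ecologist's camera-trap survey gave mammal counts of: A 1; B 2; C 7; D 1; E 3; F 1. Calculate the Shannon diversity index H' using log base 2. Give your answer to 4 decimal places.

Total N = 1+2+7+1+3+1 = 15, so the proportions are 0.066667, 0.133333, 0.466667, 0.066667, 0.2, 0.066667 (working shown to 6 dp, full precision carried).
Each pᵢ log₂ pᵢ term: 0.066667×(-3.906891)=-0.260459, 0.133333×(-2.906891)=-0.387585, 0.466667×(-1.099536)=-0.513117, 0.066667×(-3.906891)=-0.260459, 0.2×(-2.321928)=-0.464386, 0.066667×(-3.906891)=-0.260459.
Sum = -2.146466, so H' = 2.1465.

2.1465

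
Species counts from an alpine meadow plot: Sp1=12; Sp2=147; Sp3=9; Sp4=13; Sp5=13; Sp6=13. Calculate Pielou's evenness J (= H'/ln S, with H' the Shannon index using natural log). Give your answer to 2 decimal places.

0.59

Total N = 12+147+9+13+13+13 = 207, so the proportions are 0.058, 0.7101, 0.0435, 0.0628, 0.0628, 0.0628 (working shown to 4 dp, full precision carried).
H' = −Σ pᵢ ln pᵢ = −((-0.1651) + (-0.2431) + (-0.1363) + (-0.1738) + (-0.1738) + (-0.1738)) = 1.0660.
With S = 6 species, ln S = 1.7918, so J = 1.0660/1.7918 = 0.5949, i.e. 0.59 to 2 decimal places.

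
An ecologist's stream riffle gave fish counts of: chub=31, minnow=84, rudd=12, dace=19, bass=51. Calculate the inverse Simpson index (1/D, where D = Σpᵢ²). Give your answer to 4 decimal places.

3.4891

Total N = 31+84+12+19+51 = 197, so the proportions are 0.15736041, 0.42639594, 0.06091371, 0.0964467, 0.25888325 (working shown to 8 dp, full precision carried).
D = 0.15736041² + 0.42639594² + 0.06091371² + 0.0964467² + 0.25888325² = 0.02476230 + 0.18181350 + 0.00371048 + 0.00930197 + 0.06702054 = 0.28660878.
So 1/D = 3.489077, i.e. 3.4891 to 4 decimal places.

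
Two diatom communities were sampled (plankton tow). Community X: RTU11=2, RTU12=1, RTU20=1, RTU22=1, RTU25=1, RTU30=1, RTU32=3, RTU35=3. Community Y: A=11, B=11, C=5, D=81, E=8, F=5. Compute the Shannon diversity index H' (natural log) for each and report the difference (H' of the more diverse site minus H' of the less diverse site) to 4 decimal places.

Community X: N=13, proportions 0.153846, 0.076923, 0.076923, 0.076923, 0.076923, 0.076923, 0.230769, 0.230769, giving H' = 1.951260 (working shown to 6 dp, full precision carried).
Community Y: N=121, proportions 0.090909, 0.090909, 0.041322, 0.669421, 0.066116, 0.041322, giving H' = 1.147576.
Difference = |1.951260 − 1.147576| = 0.803684, i.e. 0.8037 to 4 decimal places.

0.8037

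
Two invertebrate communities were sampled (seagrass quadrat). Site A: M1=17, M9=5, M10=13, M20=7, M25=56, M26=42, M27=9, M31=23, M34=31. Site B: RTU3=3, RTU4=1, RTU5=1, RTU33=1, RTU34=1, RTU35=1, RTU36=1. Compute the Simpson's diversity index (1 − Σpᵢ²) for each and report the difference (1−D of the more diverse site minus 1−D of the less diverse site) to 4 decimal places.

0.0152

Site A: N=203, proportions 0.0837438, 0.0246305, 0.0640394, 0.0344828, 0.2758621, 0.2068966, 0.044335, 0.1133005, 0.1527094, giving 1−D = 0.8300614 (working shown to 7 dp, full precision carried).
Site B: N=9, proportions 0.3333333, 0.1111111, 0.1111111, 0.1111111, 0.1111111, 0.1111111, 0.1111111, giving 1−D = 0.8148148.
Difference = |0.8300614 − 0.8148148| = 0.0152466, i.e. 0.0152 to 4 decimal places.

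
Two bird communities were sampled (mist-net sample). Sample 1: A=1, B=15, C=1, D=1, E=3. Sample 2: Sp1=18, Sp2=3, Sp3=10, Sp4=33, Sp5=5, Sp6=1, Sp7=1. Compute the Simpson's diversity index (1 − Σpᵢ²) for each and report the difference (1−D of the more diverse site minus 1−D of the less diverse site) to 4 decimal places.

Sample 1: N=21, proportions 0.047619, 0.714286, 0.047619, 0.047619, 0.142857, giving 1−D = 0.462585 (working shown to 6 dp, full precision carried).
Sample 2: N=71, proportions 0.253521, 0.042254, 0.140845, 0.464789, 0.070423, 0.014085, 0.014085, giving 1−D = 0.692720.
Difference = |0.462585 − 0.692720| = 0.230135, i.e. 0.2301 to 4 decimal places.

0.2301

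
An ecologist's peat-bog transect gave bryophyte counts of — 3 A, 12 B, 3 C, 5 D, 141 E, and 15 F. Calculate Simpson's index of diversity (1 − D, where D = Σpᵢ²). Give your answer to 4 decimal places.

0.3667

Total N = 3+12+3+5+141+15 = 179, so the proportions are 0.01676, 0.067039, 0.01676, 0.027933, 0.787709, 0.083799 (working shown to 6 dp, full precision carried).
D = 0.01676² + 0.067039² + 0.01676² + 0.027933² + 0.787709² + 0.083799² = 0.000281 + 0.004494 + 0.000281 + 0.000780 + 0.620486 + 0.007022 = 0.633345.
So 1 − D = 0.366655, i.e. 0.3667 to 4 decimal places.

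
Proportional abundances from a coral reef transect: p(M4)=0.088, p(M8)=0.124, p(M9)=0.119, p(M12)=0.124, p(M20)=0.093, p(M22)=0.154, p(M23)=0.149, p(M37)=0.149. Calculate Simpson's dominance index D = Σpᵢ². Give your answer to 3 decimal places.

0.129

D = 0.088² + 0.124² + 0.119² + 0.124² + 0.093² + 0.154² + 0.149² + 0.149² = 0.00774 + 0.01538 + 0.01416 + 0.01538 + 0.00865 + 0.02372 + 0.02220 + 0.02220 = 0.12942 (working shown to 5 dp, full precision carried).
To 3 decimal places, D = 0.129.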